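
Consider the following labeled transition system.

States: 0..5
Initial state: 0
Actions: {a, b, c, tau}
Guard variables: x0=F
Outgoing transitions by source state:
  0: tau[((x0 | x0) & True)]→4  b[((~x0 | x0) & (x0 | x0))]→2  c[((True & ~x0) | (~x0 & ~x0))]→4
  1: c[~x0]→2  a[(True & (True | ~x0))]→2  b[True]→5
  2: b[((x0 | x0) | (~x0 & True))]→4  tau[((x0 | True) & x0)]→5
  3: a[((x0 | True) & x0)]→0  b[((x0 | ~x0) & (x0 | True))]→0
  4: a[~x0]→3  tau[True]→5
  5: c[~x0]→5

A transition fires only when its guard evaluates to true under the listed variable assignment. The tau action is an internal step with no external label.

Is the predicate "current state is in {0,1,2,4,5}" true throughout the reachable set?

Answer: INVARIANT VIOLATED at state 3

Analysis:
Allowed set {0,1,2,4,5}
Reach set: {0,3,4,5}
  0: safe
  3: ✗ unsafe
  4: safe
  5: safe
counterexample path to 3: c·a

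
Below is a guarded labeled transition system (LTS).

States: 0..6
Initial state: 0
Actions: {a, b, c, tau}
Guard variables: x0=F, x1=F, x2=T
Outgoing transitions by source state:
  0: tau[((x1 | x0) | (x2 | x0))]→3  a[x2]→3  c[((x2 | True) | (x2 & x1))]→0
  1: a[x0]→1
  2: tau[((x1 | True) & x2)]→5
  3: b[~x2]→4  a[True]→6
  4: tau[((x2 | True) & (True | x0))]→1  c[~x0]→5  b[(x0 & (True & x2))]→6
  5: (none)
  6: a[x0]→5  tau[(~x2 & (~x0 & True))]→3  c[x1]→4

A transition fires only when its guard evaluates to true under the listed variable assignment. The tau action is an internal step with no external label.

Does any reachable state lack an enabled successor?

Reachable = {0,3,6}
  0: a→3  c→0  tau→3  [deg 3]
  3: a→6  [deg 1]
  6: ∅  [deadlock]
witness 6: tau·a

Answer: DEADLOCK at state 6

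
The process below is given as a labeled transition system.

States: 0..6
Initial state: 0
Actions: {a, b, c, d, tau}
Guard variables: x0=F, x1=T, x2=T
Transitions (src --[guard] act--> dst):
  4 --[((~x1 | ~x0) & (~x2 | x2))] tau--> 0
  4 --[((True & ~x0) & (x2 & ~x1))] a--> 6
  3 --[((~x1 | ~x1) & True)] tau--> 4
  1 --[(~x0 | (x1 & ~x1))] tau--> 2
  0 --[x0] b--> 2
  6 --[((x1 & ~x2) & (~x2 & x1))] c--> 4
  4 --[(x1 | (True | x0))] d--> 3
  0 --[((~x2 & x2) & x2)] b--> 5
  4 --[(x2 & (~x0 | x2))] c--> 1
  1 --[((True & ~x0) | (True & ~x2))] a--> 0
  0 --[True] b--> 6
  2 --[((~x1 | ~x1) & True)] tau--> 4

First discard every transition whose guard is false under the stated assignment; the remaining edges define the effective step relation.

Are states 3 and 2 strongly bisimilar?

Answer: BISIMILAR

Trace:
Compute ~ classes (split until stable):
  P[0] = {{0,1,2,3,4,5,6}}
  P[1] = {{0},{1},{2,3,5,6},{4}}
stable after 2 split(s): 4 block(s)
class of 3: {2,3,5,6}; class of 2: {2,3,5,6}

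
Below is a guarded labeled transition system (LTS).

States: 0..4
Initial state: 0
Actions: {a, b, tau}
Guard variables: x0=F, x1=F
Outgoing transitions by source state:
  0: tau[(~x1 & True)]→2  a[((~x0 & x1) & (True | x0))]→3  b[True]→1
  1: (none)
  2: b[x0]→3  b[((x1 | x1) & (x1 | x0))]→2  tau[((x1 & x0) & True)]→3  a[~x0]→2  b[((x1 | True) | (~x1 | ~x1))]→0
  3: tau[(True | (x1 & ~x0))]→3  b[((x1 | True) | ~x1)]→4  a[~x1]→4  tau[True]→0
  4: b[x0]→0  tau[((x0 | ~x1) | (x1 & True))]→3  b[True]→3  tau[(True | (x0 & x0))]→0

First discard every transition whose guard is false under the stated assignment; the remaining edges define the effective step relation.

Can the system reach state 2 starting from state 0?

After dropping false guards: 11 live edges.
Layer 0: {0}
Layer 1: {1,2}  total {0,1,2}
Reachable = {0,1,2}
trace reaching 2: tau

Answer: REACHABLE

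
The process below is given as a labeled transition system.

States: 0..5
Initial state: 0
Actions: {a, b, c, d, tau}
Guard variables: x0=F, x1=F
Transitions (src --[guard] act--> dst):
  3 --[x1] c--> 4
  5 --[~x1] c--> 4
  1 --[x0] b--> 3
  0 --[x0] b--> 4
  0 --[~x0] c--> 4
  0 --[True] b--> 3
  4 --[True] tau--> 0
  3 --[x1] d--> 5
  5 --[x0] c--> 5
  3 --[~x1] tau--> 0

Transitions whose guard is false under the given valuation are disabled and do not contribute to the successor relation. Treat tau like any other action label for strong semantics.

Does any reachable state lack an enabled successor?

Answer: DEADLOCK-FREE

Trace:
Reachable = {0,3,4}
  0: b→3  c→4  [deg 2]
  3: tau→0  [deg 1]
  4: tau→0  [deg 1]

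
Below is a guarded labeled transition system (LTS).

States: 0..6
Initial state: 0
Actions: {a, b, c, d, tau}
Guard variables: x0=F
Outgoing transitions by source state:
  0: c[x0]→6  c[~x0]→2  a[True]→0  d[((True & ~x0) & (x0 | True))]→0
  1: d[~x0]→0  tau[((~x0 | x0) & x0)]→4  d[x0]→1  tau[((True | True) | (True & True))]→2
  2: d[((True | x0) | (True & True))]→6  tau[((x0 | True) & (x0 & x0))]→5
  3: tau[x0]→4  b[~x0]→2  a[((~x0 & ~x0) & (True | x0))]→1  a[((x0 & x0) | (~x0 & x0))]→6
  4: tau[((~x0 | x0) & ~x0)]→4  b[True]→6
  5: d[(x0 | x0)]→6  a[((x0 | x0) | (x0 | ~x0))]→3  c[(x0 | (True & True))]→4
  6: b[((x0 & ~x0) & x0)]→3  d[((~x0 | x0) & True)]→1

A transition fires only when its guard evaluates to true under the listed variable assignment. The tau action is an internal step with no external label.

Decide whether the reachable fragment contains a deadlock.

R = {0,1,2,6}
  0: a→0  c→2  d→0  [3 out]
  1: d→0  tau→2  [2 out]
  2: d→6  [1 out]
  6: d→1  [1 out]

Answer: DEADLOCK-FREE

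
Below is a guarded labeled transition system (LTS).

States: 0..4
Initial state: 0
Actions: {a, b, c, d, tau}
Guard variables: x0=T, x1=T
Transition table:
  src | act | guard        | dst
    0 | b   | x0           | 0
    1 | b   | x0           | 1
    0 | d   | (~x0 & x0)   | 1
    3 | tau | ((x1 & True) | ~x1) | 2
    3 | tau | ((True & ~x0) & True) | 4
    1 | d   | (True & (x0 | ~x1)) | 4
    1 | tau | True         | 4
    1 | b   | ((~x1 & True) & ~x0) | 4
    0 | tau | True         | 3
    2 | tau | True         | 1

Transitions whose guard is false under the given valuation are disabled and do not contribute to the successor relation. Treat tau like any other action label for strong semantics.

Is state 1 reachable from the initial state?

Answer: REACHABLE

Trace:
7 transition(s) survive guard evaluation.
depth 0: {0}
depth 1: {3}  now seen {0,3}
depth 2: {2}  now seen {0,2,3}
depth 3: {1}  now seen {0,1,2,3}
depth 4: {4}  now seen {0,1,2,3,4}
Reach set: {0,1,2,3,4}
witness 1: tau·tau·tau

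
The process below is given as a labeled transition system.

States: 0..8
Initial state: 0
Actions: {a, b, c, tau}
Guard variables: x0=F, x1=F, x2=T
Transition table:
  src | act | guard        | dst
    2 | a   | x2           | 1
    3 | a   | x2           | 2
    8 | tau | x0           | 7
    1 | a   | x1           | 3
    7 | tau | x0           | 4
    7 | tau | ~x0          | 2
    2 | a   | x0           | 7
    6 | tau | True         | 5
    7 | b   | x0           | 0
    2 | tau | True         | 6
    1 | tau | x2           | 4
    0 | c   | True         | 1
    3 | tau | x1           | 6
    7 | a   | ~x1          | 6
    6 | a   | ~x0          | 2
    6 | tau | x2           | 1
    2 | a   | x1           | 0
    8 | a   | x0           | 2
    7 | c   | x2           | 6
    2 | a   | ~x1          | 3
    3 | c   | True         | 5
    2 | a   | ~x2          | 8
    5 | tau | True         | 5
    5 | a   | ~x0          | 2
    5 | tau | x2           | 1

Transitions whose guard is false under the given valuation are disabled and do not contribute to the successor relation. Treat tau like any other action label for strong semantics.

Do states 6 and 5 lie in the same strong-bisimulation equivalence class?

Refine partition for ~:
  P[0] = {{0,1,2,3,4,5,6,7,8}}
  P[1] = {{0},{1},{2,5,6},{3},{4,8},{7}}
  P[2] = {{0},{1},{2},{3},{4,8},{5,6},{7}}
stable after 3 split(s): 7 block(s)
[6]={5,6}  [5]={5,6}

Answer: BISIMILAR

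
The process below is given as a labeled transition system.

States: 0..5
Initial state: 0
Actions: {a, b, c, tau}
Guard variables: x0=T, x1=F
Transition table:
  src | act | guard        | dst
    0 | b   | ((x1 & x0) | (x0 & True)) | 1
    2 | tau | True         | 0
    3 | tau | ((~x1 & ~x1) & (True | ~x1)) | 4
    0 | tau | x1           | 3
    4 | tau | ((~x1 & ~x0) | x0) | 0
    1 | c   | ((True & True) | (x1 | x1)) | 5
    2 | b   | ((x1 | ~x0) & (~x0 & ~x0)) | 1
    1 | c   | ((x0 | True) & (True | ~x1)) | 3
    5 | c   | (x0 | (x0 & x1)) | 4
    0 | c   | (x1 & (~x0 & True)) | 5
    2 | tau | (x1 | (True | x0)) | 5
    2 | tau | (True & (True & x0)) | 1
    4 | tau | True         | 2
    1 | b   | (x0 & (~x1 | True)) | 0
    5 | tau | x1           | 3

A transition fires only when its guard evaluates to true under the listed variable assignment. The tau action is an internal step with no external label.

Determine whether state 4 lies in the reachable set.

11 transition(s) survive guard evaluation.
Layer 0: {0}
Layer 1: {1}  cumulative {0,1}
Layer 2: {3,5}  cumulative {0,1,3,5}
Layer 3: {4}  cumulative {0,1,3,4,5}
Layer 4: {2}  cumulative {0,1,2,3,4,5}
Reachable = {0,1,2,3,4,5}
Path to 4: b·c·tau

Answer: REACHABLE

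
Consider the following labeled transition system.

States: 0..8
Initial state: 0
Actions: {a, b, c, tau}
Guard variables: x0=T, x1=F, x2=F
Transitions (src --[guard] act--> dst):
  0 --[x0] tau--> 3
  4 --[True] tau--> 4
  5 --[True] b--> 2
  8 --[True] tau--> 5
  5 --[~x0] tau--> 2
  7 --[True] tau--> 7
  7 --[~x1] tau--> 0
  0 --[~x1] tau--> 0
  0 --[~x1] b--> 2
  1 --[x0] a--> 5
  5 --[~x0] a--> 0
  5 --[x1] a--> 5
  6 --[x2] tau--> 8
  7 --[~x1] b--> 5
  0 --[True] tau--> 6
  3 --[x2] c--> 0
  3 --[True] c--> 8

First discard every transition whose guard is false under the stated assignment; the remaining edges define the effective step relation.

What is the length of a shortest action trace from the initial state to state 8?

Breadth-first toward 8:
  Layer 0: {0}
  Layer 1: {2,3,6}
  Layer 2: {8}
8 enters at depth 2; path tau·c

Answer: 2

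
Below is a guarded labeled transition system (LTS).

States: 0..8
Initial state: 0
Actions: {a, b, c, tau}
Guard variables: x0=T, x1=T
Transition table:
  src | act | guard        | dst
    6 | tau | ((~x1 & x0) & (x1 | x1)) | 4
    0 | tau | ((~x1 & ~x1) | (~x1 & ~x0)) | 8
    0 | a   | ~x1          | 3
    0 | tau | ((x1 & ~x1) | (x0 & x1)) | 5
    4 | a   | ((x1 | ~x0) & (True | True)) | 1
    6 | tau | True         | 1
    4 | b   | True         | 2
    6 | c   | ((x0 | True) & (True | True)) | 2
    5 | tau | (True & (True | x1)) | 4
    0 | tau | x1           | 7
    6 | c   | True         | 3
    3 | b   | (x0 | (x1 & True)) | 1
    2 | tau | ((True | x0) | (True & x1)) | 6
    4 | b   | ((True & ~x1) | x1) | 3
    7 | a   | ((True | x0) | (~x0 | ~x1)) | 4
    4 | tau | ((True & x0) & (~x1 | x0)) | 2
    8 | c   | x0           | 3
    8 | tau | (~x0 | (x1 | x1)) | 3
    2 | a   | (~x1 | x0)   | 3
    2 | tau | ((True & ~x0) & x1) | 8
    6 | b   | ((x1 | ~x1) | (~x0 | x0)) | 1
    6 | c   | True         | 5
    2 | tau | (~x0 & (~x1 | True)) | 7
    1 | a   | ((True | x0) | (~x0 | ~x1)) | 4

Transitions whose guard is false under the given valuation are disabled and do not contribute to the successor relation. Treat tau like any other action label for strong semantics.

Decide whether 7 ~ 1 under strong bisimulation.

Compute ~ classes (split until stable):
  P[0] = {{0,1,2,3,4,5,6,7,8}}
  P[1] = {{0,5},{1,7},{2},{3},{4},{6},{8}}
  P[2] = {{0},{1,7},{2},{3},{4},{5},{6},{8}}
8 equivalence class(es) (converged in 3)
7∈{1,7}, 1∈{1,7}

Answer: BISIMILAR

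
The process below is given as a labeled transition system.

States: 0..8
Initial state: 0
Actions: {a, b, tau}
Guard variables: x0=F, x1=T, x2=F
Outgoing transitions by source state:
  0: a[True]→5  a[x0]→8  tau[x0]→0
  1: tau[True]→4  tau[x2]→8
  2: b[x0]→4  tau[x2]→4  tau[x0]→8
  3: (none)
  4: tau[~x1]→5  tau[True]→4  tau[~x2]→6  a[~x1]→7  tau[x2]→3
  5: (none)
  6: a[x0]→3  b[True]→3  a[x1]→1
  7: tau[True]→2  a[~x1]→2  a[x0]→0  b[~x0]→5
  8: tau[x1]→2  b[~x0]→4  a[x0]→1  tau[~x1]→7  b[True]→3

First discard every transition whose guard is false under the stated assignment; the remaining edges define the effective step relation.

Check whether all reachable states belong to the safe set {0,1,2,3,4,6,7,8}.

Inv-set: {0,1,2,3,4,6,7,8}
Reachable = {0,5}
  0: safe
  5: outside
witness against invariant: a → 5

Answer: INVARIANT VIOLATED at state 5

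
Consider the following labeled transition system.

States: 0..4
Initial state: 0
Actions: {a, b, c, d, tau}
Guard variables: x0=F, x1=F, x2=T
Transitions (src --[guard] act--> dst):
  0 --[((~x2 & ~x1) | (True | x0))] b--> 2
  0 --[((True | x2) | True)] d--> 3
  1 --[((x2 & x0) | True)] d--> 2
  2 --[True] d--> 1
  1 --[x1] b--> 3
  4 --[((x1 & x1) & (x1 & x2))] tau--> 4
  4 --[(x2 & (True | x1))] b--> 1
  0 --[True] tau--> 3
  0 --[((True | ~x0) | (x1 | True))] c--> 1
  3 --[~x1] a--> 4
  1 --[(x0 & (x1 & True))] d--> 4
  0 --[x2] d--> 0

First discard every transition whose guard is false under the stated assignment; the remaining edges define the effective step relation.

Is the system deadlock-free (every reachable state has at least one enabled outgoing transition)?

Answer: DEADLOCK-FREE

Working:
R = {0,1,2,3,4}
  0: b→2  c→1  d→0  d→3  tau→3  [deg 5]
  1: d→2  [deg 1]
  2: d→1  [deg 1]
  3: a→4  [deg 1]
  4: b→1  [deg 1]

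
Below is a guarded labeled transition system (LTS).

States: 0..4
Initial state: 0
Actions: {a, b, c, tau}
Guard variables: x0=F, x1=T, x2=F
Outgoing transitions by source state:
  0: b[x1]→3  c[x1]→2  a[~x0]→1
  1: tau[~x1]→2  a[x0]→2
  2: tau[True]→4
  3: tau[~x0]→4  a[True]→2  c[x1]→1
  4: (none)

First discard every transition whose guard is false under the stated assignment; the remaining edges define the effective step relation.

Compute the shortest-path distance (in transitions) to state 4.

Breadth-first toward 4:
  depth 0: {0}
  depth 1: {1,2,3}
  depth 2: {4}
4 enters at depth 2; path b·tau

Answer: 2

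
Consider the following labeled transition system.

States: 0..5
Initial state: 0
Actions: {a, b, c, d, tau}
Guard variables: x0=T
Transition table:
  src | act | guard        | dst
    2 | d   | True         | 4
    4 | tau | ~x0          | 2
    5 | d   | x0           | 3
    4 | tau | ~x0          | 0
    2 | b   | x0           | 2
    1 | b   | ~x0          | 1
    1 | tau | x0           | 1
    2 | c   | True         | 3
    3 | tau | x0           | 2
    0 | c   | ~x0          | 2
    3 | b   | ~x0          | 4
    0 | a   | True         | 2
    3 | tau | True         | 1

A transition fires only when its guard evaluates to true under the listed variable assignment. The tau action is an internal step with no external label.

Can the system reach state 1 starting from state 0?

After dropping false guards: 8 live edges.
L0 = {0}
L1 = {2}  now seen {0,2}
L2 = {3,4}  now seen {0,2,3,4}
L3 = {1}  now seen {0,1,2,3,4}
Reach set: {0,1,2,3,4}
trace reaching 1: a·c·tau

Answer: REACHABLE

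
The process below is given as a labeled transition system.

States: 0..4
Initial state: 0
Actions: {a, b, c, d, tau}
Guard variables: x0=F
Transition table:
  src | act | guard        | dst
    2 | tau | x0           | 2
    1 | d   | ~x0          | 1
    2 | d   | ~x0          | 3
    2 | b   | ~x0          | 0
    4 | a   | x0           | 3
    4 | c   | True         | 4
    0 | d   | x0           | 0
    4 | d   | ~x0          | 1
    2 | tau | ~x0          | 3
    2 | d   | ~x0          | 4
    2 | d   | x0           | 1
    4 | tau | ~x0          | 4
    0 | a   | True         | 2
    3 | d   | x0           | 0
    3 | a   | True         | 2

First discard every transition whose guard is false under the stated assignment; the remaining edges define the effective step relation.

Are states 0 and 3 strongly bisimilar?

Answer: BISIMILAR

Trace:
Refine partition for ~:
  P[0] = {{0,1,2,3,4}}
  P[1] = {{0,3},{1},{2},{4}}
stable after 2 split(s): 4 block(s)
[0]={0,3}  [3]={0,3}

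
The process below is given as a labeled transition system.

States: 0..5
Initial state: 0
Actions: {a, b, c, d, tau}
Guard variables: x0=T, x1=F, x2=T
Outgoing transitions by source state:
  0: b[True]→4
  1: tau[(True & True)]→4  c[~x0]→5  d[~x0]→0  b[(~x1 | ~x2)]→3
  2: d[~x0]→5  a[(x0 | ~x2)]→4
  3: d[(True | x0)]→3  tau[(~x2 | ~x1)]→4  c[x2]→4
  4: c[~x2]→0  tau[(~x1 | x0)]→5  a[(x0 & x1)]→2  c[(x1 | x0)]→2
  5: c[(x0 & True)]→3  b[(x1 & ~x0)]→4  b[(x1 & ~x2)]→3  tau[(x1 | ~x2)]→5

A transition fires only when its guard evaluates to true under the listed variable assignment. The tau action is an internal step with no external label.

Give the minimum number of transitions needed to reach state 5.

Answer: 2

Working:
Breadth-first toward 5:
  depth 0: {0}
  depth 1: {4}
  depth 2: {2,5}
depth(5)=2, e.g. b·tau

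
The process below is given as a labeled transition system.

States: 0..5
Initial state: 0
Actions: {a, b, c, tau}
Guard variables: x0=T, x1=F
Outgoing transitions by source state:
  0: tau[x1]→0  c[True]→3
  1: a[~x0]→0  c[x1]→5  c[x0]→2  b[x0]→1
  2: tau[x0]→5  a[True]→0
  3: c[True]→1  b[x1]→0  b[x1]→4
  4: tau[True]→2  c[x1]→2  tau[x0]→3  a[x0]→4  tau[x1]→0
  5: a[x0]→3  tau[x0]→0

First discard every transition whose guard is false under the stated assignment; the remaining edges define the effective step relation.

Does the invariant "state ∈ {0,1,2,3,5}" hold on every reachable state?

Safe = {0,1,2,3,5}
Reachable = {0,1,2,3,5}
  0: safe
  1: safe
  2: safe
  3: safe
  5: safe

Answer: INVARIANT HOLDS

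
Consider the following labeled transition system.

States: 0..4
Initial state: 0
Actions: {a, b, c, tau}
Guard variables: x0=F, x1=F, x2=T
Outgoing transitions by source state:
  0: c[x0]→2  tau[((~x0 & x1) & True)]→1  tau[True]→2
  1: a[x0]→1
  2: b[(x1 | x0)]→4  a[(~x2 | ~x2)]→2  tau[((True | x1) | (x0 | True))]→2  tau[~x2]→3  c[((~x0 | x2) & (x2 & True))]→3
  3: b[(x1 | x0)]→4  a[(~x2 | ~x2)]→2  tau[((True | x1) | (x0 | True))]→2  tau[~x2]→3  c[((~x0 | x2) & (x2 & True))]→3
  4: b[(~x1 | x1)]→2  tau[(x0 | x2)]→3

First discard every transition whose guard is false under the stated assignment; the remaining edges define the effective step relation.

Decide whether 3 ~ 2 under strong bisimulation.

Answer: BISIMILAR

Analysis:
Refine partition for ~:
  P[0] = {{0,1,2,3,4}}
  P[1] = {{0},{1},{2,3},{4}}
Fixed point at round 2; 4 class(es).
class of 3: {2,3}; class of 2: {2,3}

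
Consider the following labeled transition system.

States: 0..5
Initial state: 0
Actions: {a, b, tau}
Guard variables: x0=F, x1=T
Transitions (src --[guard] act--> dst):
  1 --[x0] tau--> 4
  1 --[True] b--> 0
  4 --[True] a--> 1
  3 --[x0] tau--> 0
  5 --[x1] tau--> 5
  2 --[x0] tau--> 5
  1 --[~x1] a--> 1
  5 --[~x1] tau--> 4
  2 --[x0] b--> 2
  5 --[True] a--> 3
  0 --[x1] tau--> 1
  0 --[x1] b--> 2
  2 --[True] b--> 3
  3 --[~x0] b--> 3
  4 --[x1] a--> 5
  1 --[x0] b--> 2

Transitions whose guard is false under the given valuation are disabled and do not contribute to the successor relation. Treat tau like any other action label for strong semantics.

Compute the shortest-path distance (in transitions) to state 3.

BFS to 3:
  depth 0: {0}
  depth 1: {1,2}
  depth 2: {3}
3 enters at depth 2; path b·b

Answer: 2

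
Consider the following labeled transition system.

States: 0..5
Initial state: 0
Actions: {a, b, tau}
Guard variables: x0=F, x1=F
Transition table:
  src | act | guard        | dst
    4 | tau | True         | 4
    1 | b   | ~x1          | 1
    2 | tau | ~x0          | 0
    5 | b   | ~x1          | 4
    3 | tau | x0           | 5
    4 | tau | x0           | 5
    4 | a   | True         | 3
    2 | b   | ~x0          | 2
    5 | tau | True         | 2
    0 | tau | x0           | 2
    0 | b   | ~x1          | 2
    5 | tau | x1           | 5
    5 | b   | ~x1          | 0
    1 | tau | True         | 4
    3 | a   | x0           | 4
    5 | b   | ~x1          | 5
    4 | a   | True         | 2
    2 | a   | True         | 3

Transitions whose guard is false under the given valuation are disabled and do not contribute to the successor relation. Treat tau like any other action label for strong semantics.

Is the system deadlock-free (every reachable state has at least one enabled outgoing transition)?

Answer: DEADLOCK at state 3

Working:
Reach set: {0,2,3}
  0: b→2  [1 out]
  2: a→3  b→2  tau→0  [3 out]
  3: ∅  [no exit]
witness 3: b·a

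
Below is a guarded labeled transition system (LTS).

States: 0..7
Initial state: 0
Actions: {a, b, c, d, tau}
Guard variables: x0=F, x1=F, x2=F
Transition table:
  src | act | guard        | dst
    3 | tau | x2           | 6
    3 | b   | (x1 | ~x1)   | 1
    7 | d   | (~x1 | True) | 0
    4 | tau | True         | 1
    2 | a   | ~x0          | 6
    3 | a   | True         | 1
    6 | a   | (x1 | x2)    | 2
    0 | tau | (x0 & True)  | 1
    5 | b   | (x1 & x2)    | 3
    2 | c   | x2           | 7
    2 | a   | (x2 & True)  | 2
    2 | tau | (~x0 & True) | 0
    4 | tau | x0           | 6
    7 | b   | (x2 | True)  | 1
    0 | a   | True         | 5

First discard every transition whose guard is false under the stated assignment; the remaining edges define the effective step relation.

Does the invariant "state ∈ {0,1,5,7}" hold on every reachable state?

Answer: INVARIANT HOLDS

Working:
Allowed set {0,1,5,7}
Reach set: {0,5}
  0: safe
  5: safe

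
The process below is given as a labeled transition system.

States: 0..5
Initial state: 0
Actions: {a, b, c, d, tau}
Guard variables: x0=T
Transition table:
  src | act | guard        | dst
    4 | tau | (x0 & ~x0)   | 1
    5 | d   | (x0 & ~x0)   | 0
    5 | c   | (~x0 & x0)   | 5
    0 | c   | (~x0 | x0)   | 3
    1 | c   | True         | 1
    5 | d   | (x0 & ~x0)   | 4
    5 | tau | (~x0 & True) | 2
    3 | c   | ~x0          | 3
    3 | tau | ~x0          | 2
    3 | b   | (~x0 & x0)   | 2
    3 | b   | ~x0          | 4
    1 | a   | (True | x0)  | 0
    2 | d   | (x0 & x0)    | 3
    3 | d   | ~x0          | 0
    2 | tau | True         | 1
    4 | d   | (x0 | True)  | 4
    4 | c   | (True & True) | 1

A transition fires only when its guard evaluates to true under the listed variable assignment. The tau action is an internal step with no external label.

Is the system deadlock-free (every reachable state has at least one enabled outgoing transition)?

Reachable = {0,3}
  0: c→3  [1 out]
  3: ∅  [STUCK]
trace reaching 3: c

Answer: DEADLOCK at state 3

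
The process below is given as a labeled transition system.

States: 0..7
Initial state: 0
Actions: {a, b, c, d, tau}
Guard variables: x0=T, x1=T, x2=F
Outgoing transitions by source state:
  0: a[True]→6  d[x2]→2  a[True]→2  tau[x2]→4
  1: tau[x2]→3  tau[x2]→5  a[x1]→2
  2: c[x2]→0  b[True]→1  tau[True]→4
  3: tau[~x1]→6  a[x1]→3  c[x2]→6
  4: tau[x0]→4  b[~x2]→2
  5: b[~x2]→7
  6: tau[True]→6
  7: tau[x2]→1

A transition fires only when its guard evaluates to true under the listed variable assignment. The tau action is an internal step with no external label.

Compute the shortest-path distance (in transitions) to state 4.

Answer: 2

Analysis:
BFS to 4:
  L0 = {0}
  L1 = {2,6}
  L2 = {1,4}
depth(4)=2, e.g. a·tau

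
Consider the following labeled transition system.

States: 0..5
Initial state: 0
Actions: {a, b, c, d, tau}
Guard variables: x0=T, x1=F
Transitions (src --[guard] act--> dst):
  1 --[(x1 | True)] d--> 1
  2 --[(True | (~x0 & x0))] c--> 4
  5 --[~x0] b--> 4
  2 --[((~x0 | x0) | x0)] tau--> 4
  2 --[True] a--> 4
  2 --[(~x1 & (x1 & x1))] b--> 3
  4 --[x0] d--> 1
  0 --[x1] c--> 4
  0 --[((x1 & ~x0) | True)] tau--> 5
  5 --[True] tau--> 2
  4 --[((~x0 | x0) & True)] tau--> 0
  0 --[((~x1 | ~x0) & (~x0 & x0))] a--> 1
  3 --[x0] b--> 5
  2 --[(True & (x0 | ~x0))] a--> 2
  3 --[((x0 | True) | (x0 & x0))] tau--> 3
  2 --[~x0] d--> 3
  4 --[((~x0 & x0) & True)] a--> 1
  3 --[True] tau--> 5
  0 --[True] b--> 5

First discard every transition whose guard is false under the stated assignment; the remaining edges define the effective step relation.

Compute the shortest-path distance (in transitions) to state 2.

Answer: 2

Analysis:
BFS to 2:
  Layer 0: {0}
  Layer 1: {5}
  Layer 2: {2}
2 enters at depth 2; path b·tau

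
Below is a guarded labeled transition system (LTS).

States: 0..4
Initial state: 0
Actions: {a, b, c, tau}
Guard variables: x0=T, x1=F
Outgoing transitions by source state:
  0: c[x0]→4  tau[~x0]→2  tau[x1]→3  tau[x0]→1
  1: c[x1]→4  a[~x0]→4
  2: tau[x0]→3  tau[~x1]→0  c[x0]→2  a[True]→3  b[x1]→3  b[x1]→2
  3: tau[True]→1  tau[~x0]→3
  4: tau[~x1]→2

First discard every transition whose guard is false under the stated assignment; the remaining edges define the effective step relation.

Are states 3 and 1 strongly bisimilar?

Answer: NOT BISIMILAR

Working:
Refine partition for ~:
  π0 = {{0,1,2,3,4}}
  π1 = {{0},{1},{2},{3,4}}
  π2 = {{0},{1},{2},{3},{4}}
5 equivalence class(es) (converged in 3)
3∈{3}, 1∈{1}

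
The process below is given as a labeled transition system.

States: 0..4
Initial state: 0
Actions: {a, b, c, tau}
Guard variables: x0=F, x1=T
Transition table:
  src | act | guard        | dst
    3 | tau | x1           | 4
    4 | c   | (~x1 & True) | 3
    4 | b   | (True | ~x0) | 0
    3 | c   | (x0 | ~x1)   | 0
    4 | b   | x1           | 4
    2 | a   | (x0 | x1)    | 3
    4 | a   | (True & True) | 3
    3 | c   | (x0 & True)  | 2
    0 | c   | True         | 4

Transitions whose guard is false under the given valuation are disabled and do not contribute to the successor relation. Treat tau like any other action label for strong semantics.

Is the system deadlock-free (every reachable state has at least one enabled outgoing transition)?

Answer: DEADLOCK-FREE

Working:
R = {0,3,4}
  0: c→4  [1 out]
  3: tau→4  [1 out]
  4: a→3  b→0  b→4  [3 out]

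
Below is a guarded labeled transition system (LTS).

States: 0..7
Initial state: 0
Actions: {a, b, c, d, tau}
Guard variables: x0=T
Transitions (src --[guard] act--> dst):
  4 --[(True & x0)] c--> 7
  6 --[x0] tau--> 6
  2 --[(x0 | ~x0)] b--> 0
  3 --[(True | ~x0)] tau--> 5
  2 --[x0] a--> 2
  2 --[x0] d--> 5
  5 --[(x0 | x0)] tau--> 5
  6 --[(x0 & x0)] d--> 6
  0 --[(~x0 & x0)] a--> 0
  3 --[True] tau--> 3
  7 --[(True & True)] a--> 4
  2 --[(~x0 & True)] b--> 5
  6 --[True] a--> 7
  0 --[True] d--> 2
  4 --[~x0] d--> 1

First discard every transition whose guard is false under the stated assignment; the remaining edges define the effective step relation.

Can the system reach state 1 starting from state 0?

Guard filter leaves 12 enabled edge(s).
depth 0: {0}
depth 1: {2}  now seen {0,2}
depth 2: {5}  now seen {0,2,5}
Reachable = {0,2,5}

Answer: UNREACHABLE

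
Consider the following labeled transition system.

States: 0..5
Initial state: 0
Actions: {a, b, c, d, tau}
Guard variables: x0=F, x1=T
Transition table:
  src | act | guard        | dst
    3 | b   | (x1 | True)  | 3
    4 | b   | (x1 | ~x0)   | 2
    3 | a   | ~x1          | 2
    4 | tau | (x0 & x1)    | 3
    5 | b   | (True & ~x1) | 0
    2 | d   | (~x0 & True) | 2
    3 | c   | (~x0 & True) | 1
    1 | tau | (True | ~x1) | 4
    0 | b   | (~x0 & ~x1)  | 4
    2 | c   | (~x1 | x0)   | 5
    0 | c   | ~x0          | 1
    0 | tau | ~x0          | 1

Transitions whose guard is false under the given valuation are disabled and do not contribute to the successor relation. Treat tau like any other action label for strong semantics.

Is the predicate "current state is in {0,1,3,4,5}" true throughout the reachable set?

Inv-set: {0,1,3,4,5}
Reach set: {0,1,2,4}
  0: ✓
  1: ✓
  2: VIOLATES
  4: ✓
witness against invariant: c·tau·b → 2

Answer: INVARIANT VIOLATED at state 2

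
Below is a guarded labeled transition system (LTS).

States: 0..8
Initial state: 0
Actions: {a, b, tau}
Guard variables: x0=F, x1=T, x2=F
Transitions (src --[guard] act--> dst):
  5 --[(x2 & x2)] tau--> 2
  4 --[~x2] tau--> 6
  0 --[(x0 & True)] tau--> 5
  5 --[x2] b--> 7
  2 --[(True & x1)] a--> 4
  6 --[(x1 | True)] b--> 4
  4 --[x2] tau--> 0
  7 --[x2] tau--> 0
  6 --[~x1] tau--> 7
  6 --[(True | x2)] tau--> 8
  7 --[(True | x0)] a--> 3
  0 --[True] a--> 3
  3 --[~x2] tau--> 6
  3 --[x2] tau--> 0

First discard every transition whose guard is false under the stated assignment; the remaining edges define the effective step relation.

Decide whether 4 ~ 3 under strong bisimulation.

Compute ~ classes (split until stable):
  P[0] = {{0,1,2,3,4,5,6,7,8}}
  P[1] = {{0,2,7},{1,5,8},{3,4},{6}}
Fixed point at round 2; 4 class(es).
[4]={3,4}  [3]={3,4}

Answer: BISIMILAR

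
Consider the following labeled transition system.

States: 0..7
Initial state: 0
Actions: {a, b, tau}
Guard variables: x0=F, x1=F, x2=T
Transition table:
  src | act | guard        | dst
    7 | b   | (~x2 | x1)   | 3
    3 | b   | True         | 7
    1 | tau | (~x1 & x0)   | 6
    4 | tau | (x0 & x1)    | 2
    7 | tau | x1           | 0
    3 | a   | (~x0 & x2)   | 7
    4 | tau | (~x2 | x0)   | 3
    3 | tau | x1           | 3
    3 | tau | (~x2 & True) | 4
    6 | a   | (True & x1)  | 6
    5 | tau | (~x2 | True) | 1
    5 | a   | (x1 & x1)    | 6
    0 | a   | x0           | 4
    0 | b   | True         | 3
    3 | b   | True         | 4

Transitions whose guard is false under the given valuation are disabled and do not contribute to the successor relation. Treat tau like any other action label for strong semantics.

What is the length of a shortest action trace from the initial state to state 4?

Breadth-first toward 4:
  depth 0: {0}
  depth 1: {3}
  depth 2: {4,7}
first hit 4 at d=2 via b·b

Answer: 2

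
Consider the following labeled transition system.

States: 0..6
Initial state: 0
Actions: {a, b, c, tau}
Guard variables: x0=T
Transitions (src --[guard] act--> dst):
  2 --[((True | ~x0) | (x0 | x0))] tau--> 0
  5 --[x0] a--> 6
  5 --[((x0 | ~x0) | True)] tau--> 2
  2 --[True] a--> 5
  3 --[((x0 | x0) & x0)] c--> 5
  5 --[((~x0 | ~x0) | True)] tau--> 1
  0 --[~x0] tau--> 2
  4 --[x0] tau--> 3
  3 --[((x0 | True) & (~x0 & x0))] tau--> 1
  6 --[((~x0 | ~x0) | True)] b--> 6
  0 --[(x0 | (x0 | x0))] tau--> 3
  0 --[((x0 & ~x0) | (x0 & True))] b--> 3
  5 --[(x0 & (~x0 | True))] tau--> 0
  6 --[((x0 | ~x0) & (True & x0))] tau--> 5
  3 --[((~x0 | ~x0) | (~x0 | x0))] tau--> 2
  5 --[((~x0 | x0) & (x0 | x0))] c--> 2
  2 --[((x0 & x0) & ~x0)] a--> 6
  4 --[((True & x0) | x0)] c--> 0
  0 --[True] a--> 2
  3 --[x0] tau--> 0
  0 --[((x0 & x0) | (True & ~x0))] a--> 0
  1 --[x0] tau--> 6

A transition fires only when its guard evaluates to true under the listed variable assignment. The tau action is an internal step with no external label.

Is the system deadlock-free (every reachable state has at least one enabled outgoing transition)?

Answer: DEADLOCK-FREE

Trace:
R = {0,1,2,3,5,6}
  0: a→0  a→2  b→3  tau→3  [4 exit(s)]
  1: tau→6  [1 exit(s)]
  2: a→5  tau→0  [2 exit(s)]
  3: c→5  tau→0  tau→2  [3 exit(s)]
  5: a→6  c→2  tau→0  tau→1  tau→2  [5 exit(s)]
  6: b→6  tau→5  [2 exit(s)]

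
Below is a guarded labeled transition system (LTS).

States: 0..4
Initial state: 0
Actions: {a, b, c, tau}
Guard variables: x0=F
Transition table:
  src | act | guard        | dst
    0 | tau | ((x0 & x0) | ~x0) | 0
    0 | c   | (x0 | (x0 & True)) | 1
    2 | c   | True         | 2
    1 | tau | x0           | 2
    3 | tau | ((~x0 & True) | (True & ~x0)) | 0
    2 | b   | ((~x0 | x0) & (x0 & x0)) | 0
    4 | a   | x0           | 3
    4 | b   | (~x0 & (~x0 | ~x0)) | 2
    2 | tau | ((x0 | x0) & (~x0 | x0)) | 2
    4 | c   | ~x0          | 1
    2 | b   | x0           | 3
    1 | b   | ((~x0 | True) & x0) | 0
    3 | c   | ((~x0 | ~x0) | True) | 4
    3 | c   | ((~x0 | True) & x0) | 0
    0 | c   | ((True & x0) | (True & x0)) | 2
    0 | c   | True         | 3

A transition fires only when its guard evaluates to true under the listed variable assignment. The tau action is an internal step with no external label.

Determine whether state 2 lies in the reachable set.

Guard filter leaves 7 enabled edge(s).
depth 0: {0}
depth 1: {3}  cumulative {0,3}
depth 2: {4}  cumulative {0,3,4}
depth 3: {1,2}  cumulative {0,1,2,3,4}
Reach set: {0,1,2,3,4}
trace reaching 2: c·c·b

Answer: REACHABLE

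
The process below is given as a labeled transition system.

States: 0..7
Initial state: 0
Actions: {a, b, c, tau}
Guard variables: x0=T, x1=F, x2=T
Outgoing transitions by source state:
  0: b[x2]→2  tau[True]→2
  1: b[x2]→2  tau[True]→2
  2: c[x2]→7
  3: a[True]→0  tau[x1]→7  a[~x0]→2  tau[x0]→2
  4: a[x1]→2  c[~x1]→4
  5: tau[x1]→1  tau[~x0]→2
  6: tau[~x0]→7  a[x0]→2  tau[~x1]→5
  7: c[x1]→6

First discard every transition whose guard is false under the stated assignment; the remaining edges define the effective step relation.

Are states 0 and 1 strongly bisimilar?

Refine partition for ~:
  π0 = {{0,1,2,3,4,5,6,7}}
  π1 = {{0,1},{2,4},{3,6},{5,7}}
  π2 = {{0,1},{2},{3},{4},{5,7},{6}}
stable after 3 split(s): 6 block(s)
class of 0: {0,1}; class of 1: {0,1}

Answer: BISIMILAR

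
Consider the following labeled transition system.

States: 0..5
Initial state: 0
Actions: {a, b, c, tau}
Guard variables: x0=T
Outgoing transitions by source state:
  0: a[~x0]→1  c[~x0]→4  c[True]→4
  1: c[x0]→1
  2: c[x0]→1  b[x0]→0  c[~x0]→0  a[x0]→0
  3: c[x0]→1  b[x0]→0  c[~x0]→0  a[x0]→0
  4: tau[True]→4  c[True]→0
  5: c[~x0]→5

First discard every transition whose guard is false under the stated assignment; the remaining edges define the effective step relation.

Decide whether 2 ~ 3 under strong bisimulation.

Answer: BISIMILAR

Trace:
Compute ~ classes (split until stable):
  π0 = {{0,1,2,3,4,5}}
  π1 = {{0,1},{2,3},{4},{5}}
  π2 = {{0},{1},{2,3},{4},{5}}
Fixed point at round 3; 5 class(es).
class of 2: {2,3}; class of 3: {2,3}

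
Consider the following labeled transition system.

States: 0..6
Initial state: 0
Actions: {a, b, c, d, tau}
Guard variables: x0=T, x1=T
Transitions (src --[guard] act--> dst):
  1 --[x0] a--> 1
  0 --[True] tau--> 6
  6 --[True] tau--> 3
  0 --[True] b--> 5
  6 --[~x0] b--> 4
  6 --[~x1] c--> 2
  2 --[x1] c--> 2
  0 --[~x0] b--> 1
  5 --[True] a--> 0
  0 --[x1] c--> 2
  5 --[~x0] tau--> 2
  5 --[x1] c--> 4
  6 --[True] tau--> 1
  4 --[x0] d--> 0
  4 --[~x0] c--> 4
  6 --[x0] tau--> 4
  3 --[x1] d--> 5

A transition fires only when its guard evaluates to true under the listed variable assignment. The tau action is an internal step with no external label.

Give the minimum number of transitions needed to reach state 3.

BFS to 3:
  depth 0: {0}
  depth 1: {2,5,6}
  depth 2: {1,3,4}
3 enters at depth 2; path tau·tau

Answer: 2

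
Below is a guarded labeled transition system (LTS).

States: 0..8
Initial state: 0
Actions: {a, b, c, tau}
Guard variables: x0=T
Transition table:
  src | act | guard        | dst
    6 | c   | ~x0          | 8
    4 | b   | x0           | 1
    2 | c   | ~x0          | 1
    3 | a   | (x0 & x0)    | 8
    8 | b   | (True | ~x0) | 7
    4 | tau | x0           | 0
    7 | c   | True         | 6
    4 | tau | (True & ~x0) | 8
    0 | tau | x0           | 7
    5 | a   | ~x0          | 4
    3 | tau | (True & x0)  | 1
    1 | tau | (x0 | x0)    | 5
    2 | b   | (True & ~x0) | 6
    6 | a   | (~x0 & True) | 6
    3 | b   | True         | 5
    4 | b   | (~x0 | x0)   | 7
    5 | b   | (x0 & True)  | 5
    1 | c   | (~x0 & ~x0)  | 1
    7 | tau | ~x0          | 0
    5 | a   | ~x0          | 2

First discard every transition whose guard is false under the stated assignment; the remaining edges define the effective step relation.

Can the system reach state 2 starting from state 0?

Guard filter leaves 11 enabled edge(s).
depth 0: {0}
depth 1: {7}  now seen {0,7}
depth 2: {6}  now seen {0,6,7}
Reachable = {0,6,7}

Answer: UNREACHABLE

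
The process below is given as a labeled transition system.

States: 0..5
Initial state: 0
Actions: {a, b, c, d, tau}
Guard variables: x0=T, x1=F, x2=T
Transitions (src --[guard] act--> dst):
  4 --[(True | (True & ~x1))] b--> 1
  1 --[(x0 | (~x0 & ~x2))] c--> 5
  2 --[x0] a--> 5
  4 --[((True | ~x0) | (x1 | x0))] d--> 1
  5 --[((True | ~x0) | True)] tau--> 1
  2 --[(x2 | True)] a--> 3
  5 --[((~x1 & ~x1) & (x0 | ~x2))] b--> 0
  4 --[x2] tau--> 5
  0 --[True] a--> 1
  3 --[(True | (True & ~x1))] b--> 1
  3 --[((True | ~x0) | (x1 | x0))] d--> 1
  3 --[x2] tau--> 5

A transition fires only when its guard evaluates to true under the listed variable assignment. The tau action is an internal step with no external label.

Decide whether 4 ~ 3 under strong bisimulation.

Answer: BISIMILAR

Trace:
Compute ~ classes (split until stable):
  round 0: {{0,1,2,3,4,5}}
  round 1: {{0,2},{1},{3,4},{5}}
  round 2: {{0},{1},{2},{3,4},{5}}
5 equivalence class(es) (converged in 3)
class of 4: {3,4}; class of 3: {3,4}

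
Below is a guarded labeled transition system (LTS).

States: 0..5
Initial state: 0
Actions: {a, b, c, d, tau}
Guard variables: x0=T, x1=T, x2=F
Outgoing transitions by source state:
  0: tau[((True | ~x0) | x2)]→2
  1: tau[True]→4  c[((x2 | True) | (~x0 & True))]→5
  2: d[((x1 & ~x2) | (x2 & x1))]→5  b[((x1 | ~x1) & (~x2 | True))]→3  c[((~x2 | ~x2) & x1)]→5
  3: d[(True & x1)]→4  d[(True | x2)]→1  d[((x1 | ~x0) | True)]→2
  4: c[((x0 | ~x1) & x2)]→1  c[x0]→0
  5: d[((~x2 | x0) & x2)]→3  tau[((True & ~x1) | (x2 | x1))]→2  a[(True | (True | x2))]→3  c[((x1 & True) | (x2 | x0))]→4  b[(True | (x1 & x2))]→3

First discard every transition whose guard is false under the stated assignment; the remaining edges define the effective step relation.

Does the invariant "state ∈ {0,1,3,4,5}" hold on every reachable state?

Safe = {0,1,3,4,5}
R = {0,1,2,3,4,5}
  0: ok
  1: ok
  2: ✗ unsafe
  3: ok
  4: ok
  5: ok
witness against invariant: tau → 2

Answer: INVARIANT VIOLATED at state 2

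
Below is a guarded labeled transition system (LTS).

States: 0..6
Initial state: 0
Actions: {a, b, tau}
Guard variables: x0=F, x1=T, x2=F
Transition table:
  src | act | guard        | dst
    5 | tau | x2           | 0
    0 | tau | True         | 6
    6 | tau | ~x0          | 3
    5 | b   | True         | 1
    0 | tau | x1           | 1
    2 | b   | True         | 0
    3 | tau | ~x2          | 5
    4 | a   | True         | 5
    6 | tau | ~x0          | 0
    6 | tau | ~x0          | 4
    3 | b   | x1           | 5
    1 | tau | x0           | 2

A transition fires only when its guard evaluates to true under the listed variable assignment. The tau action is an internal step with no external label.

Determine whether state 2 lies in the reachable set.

10 transition(s) survive guard evaluation.
L0 = {0}
L1 = {1,6}  total {0,1,6}
L2 = {3,4}  total {0,1,3,4,6}
L3 = {5}  total {0,1,3,4,5,6}
Reachable = {0,1,3,4,5,6}

Answer: UNREACHABLE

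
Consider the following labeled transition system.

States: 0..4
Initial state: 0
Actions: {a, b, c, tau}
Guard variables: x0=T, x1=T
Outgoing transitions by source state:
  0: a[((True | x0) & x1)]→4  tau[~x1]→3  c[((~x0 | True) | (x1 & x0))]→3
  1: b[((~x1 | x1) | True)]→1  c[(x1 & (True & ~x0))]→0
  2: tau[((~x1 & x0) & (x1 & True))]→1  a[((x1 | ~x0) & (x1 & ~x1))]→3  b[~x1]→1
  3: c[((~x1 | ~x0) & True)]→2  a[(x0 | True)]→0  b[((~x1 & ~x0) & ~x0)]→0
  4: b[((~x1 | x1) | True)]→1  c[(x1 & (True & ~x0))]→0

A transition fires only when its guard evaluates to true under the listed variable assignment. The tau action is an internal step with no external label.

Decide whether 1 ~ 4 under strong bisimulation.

Answer: BISIMILAR

Trace:
Bisimulation quotient by refinement:
  P[0] = {{0,1,2,3,4}}
  P[1] = {{0},{1,4},{2},{3}}
stable after 2 split(s): 4 block(s)
1∈{1,4}, 4∈{1,4}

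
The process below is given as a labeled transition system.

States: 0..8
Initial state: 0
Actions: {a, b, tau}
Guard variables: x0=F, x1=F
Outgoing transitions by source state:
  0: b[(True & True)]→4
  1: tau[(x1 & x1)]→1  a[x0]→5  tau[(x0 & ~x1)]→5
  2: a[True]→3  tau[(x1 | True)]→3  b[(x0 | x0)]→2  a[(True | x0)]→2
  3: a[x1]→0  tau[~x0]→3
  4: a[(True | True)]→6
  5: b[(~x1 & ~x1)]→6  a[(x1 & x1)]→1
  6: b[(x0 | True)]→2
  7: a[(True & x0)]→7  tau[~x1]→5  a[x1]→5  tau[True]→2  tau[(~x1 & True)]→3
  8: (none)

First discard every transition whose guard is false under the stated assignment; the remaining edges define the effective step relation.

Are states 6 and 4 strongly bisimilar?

Bisimulation quotient by refinement:
  round 0: {{0,1,2,3,4,5,6,7,8}}
  round 1: {{0,5,6},{1,8},{2},{3,7},{4}}
  round 2: {{0},{1,8},{2},{3},{4},{5},{6},{7}}
stable after 3 split(s): 8 block(s)
class of 6: {6}; class of 4: {4}

Answer: NOT BISIMILAR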